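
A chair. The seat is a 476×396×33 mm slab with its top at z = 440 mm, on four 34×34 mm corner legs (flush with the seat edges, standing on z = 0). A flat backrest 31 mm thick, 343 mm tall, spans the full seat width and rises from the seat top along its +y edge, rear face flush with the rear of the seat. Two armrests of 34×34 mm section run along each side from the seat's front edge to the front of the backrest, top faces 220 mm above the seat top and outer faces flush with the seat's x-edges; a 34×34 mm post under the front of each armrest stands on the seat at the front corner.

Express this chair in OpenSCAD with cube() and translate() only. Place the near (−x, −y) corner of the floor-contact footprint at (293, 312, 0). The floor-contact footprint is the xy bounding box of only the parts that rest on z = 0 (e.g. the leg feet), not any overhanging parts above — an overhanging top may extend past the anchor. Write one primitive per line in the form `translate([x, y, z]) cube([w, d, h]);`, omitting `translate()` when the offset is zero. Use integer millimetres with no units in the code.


translate([293, 312, 407]) cube([476, 396, 33]);
translate([293, 312, 0]) cube([34, 34, 407]);
translate([735, 312, 0]) cube([34, 34, 407]);
translate([293, 674, 0]) cube([34, 34, 407]);
translate([735, 674, 0]) cube([34, 34, 407]);
translate([293, 677, 440]) cube([476, 31, 343]);
translate([293, 312, 626]) cube([34, 365, 34]);
translate([735, 312, 626]) cube([34, 365, 34]);
translate([293, 312, 440]) cube([34, 34, 186]);
translate([735, 312, 440]) cube([34, 34, 186]);


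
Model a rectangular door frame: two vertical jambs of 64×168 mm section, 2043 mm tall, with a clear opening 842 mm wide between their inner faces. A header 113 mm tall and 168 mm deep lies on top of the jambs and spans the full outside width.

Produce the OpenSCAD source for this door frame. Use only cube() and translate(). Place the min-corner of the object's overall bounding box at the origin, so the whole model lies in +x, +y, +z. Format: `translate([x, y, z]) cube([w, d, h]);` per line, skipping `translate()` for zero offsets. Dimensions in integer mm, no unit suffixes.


cube([64, 168, 2043]);
translate([906, 0, 0]) cube([64, 168, 2043]);
translate([0, 0, 2043]) cube([970, 168, 113]);


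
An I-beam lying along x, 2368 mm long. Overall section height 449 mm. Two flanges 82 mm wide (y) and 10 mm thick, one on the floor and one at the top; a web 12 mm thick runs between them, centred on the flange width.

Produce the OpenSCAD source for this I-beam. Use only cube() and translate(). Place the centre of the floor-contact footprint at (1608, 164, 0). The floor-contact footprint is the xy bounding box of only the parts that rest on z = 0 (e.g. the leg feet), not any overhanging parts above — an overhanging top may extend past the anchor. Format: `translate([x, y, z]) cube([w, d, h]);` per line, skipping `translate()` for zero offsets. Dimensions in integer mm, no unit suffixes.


translate([424, 123, 0]) cube([2368, 82, 10]);
translate([424, 158, 10]) cube([2368, 12, 429]);
translate([424, 123, 439]) cube([2368, 82, 10]);


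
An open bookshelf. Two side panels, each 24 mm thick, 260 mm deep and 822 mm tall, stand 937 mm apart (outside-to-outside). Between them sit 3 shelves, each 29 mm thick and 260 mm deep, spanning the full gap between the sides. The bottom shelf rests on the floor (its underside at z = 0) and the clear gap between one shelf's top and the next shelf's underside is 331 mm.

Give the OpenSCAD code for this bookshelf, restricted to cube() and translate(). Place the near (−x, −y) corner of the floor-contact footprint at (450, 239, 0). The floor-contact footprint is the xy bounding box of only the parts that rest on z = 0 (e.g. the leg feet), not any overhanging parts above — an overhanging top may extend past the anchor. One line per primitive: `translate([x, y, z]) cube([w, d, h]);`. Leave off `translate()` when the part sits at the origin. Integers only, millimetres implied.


translate([450, 239, 0]) cube([24, 260, 822]);
translate([1363, 239, 0]) cube([24, 260, 822]);
translate([474, 239, 0]) cube([889, 260, 29]);
translate([474, 239, 360]) cube([889, 260, 29]);
translate([474, 239, 720]) cube([889, 260, 29]);


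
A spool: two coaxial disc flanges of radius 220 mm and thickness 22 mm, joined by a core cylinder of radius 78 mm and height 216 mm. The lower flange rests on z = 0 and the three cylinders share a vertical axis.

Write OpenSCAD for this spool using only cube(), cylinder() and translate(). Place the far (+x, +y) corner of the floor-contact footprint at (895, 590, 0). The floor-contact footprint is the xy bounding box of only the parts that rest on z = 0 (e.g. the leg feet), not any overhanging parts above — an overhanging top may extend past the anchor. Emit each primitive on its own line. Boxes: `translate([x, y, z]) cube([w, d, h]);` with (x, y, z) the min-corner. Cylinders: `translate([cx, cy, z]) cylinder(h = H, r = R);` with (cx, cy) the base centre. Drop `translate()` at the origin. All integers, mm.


translate([675, 370, 0]) cylinder(h = 22, r = 220);
translate([675, 370, 22]) cylinder(h = 216, r = 78);
translate([675, 370, 238]) cylinder(h = 22, r = 220);


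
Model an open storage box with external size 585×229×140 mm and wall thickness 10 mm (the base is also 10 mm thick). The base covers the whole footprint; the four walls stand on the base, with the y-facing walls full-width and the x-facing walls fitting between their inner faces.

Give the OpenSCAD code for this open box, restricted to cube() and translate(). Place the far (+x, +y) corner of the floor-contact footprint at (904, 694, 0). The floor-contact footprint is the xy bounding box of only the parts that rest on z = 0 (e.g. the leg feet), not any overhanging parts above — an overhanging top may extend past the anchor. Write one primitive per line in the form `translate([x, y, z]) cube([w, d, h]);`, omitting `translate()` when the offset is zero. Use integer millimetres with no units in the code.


translate([319, 465, 0]) cube([585, 229, 10]);
translate([319, 465, 10]) cube([585, 10, 130]);
translate([319, 684, 10]) cube([585, 10, 130]);
translate([319, 475, 10]) cube([10, 209, 130]);
translate([894, 475, 10]) cube([10, 209, 130]);


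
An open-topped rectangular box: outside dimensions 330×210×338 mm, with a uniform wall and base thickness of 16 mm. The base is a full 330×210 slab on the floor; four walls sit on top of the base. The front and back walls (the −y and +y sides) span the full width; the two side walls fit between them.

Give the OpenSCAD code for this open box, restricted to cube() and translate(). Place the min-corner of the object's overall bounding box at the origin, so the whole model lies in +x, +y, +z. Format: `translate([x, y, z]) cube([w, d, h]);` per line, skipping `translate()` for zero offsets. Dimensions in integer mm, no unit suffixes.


cube([330, 210, 16]);
translate([0, 0, 16]) cube([330, 16, 322]);
translate([0, 194, 16]) cube([330, 16, 322]);
translate([0, 16, 16]) cube([16, 178, 322]);
translate([314, 16, 16]) cube([16, 178, 322]);


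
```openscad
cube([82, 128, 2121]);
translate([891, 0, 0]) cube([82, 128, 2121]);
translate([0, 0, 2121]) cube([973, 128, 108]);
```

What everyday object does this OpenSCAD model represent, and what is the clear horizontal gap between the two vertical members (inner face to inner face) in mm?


A door frame. The clear opening width is 809 mm.

Two 2121 mm tall posts with a header on top — a door frame. The left jamb is 82 mm wide at x = 0; the right jamb starts at x = 891. The clear opening is 891 − 82 = 809 mm.


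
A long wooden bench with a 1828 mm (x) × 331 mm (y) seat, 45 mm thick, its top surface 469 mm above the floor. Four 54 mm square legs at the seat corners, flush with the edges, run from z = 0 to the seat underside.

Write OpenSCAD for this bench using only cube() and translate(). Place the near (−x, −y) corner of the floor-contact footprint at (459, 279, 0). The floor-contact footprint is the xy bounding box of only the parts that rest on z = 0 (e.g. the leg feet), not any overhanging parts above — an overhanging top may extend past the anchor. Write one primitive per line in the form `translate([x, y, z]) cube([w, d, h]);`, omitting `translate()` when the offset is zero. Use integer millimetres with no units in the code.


// leg_h = 469 − 45 = 424
translate([459, 279, 424]) cube([1828, 331, 45]);
translate([459, 279, 0]) cube([54, 54, 424]);
translate([459, 556, 0]) cube([54, 54, 424]);
translate([2233, 279, 0]) cube([54, 54, 424]);
translate([2233, 556, 0]) cube([54, 54, 424]);


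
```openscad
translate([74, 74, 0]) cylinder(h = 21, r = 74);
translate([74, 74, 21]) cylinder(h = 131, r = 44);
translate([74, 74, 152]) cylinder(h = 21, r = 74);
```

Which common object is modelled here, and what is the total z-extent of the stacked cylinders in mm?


A spool. The overall height is 173 mm.

Three coaxial cylinders, large–small–large — a spool. Two 21 mm flanges and a 131 mm core give 21 + 131 + 21 = 173 mm.


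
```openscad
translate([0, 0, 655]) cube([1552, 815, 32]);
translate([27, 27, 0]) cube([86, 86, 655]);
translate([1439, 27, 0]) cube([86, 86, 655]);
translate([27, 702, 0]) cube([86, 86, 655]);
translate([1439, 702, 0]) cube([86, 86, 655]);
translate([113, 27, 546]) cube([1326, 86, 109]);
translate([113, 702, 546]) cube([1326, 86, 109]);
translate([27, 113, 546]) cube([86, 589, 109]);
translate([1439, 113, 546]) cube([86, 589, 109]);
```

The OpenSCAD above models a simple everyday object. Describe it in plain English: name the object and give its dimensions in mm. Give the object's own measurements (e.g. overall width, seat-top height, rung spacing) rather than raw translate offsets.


A table: top 1552 mm (x) × 815 mm (y), 32 mm thick, upper face at z = 687 mm, on four 86×86 mm square legs, each inset 27 mm from the nearest pair of top edges from z = 0 to the bottom of the top. Four apron rails, 86 mm thick and 109 mm tall, run between adjacent legs with their top edges flush with the underside of the top and their outer faces flush with the legs' outer faces.


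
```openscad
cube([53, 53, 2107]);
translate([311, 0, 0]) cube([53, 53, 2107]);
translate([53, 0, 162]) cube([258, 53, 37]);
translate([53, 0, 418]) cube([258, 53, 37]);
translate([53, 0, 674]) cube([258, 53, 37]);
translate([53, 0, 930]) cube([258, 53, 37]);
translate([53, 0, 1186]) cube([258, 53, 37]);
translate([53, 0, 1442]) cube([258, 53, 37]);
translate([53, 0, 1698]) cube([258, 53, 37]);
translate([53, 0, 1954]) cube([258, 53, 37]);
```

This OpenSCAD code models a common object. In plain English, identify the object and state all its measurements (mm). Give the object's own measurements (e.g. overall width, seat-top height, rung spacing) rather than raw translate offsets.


A straight ladder. Two 53×53 mm vertical rails, 2107 mm tall, stand 364 mm apart (outside-to-outside) with their front faces coplanar on the −y side. 8 rungs, each 53 mm deep and 37 mm tall, span between the inner faces of the rails, front faces flush with the rails. The lowest rung's underside is at z = 162 mm and rungs are spaced 256 mm apart (underside to underside).


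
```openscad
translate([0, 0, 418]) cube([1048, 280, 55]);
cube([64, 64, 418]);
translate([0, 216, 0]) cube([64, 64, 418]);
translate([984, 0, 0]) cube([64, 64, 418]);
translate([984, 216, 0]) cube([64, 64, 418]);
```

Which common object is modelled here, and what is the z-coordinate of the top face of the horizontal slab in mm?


A bench. The seat-top height is 473 mm.

A long slab on four corner posts — a bench. The slab sits at z = 418 with thickness 55, so the top is 418 + 55 = 473 mm.


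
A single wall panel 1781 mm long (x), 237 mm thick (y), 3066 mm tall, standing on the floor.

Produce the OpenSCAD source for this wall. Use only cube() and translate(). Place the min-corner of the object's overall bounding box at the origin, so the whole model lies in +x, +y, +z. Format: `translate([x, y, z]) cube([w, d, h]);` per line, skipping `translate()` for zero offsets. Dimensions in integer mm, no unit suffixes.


cube([1781, 237, 3066]);


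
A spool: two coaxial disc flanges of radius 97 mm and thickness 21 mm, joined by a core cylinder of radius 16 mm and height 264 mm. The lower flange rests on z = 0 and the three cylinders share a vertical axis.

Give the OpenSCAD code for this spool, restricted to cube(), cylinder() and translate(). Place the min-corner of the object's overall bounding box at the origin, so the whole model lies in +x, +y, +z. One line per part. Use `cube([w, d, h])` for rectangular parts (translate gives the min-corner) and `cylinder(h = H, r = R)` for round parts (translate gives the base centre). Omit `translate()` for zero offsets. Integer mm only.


translate([97, 97, 0]) cylinder(h = 21, r = 97);
translate([97, 97, 21]) cylinder(h = 264, r = 16);
translate([97, 97, 285]) cylinder(h = 21, r = 97);


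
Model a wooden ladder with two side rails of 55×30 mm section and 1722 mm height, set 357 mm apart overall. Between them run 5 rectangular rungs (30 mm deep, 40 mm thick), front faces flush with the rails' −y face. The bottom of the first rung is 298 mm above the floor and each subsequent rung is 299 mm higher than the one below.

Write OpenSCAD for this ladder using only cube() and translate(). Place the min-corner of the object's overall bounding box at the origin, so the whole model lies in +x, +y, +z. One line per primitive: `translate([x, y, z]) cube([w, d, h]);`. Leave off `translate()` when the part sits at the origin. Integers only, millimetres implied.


cube([55, 30, 1722]);
translate([302, 0, 0]) cube([55, 30, 1722]);
translate([55, 0, 298]) cube([247, 30, 40]);
translate([55, 0, 597]) cube([247, 30, 40]);
translate([55, 0, 896]) cube([247, 30, 40]);
translate([55, 0, 1195]) cube([247, 30, 40]);
translate([55, 0, 1494]) cube([247, 30, 40]);


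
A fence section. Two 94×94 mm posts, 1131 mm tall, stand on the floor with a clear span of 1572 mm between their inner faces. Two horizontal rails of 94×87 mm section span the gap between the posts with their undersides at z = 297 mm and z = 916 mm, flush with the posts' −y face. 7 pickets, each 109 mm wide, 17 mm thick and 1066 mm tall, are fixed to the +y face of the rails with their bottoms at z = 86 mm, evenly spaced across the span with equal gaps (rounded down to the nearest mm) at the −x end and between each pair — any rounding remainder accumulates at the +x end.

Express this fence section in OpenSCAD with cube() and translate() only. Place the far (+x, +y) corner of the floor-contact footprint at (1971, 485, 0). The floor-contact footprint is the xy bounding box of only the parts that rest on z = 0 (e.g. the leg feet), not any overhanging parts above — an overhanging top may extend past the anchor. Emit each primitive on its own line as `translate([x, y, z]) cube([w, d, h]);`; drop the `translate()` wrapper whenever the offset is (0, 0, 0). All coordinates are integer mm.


translate([211, 391, 0]) cube([94, 94, 1131]);
translate([1877, 391, 0]) cube([94, 94, 1131]);
translate([305, 391, 297]) cube([1572, 94, 87]);
translate([305, 391, 916]) cube([1572, 94, 87]);
translate([406, 485, 86]) cube([109, 17, 1066]);
translate([616, 485, 86]) cube([109, 17, 1066]);
translate([826, 485, 86]) cube([109, 17, 1066]);
translate([1036, 485, 86]) cube([109, 17, 1066]);
translate([1246, 485, 86]) cube([109, 17, 1066]);
translate([1456, 485, 86]) cube([109, 17, 1066]);
translate([1666, 485, 86]) cube([109, 17, 1066]);


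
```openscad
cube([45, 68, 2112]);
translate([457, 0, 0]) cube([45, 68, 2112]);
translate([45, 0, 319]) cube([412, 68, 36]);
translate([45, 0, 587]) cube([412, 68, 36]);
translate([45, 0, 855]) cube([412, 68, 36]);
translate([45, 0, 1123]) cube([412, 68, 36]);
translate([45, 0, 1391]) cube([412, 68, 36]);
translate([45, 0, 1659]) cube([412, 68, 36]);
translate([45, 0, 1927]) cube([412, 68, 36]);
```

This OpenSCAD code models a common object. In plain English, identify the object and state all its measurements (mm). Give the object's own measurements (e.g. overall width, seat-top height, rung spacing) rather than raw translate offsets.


A straight ladder. Two 45×68 mm vertical rails, 2112 mm tall, stand 502 mm apart (outside-to-outside) with their front faces coplanar on the −y side. 7 rungs, each 68 mm deep and 36 mm tall, span between the inner faces of the rails, front faces flush with the rails. The lowest rung's underside is at z = 319 mm and rungs are spaced 268 mm apart (underside to underside).


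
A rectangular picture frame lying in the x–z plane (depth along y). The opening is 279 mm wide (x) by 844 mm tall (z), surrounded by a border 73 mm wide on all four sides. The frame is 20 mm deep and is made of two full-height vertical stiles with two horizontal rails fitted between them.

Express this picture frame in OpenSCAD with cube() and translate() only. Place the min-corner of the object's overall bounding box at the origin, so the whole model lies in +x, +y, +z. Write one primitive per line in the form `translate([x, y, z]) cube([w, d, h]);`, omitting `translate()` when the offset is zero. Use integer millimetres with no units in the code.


cube([73, 20, 990]);
translate([352, 0, 0]) cube([73, 20, 990]);
translate([73, 0, 0]) cube([279, 20, 73]);
translate([73, 0, 917]) cube([279, 20, 73]);


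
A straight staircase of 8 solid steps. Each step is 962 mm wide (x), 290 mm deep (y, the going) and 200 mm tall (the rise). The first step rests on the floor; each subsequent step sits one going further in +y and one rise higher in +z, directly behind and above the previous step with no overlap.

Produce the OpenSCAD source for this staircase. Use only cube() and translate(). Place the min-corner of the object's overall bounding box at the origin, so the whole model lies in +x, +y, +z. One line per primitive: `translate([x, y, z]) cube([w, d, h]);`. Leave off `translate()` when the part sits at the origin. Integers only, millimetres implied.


cube([962, 290, 200]);
translate([0, 290, 200]) cube([962, 290, 200]);
translate([0, 580, 400]) cube([962, 290, 200]);
translate([0, 870, 600]) cube([962, 290, 200]);
translate([0, 1160, 800]) cube([962, 290, 200]);
translate([0, 1450, 1000]) cube([962, 290, 200]);
translate([0, 1740, 1200]) cube([962, 290, 200]);
translate([0, 2030, 1400]) cube([962, 290, 200]);


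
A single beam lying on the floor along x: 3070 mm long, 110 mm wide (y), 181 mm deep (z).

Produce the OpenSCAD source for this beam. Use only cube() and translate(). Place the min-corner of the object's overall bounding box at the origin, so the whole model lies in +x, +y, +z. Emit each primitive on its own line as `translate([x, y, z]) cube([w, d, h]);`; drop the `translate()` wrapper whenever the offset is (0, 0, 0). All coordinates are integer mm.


cube([3070, 110, 181]);


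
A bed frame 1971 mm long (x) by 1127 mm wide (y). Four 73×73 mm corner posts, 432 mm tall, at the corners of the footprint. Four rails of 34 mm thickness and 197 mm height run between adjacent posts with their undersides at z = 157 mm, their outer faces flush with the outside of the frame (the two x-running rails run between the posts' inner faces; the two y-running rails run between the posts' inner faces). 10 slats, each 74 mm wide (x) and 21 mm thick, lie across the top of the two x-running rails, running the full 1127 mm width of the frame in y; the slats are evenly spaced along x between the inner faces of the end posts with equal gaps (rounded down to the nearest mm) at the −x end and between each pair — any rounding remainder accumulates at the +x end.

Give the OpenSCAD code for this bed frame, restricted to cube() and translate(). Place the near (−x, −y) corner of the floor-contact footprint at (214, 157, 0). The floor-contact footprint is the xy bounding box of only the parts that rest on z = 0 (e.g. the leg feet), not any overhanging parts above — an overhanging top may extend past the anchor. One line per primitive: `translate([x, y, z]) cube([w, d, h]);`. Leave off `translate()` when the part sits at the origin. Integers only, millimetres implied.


translate([214, 157, 0]) cube([73, 73, 432]);
translate([214, 1211, 0]) cube([73, 73, 432]);
translate([2112, 157, 0]) cube([73, 73, 432]);
translate([2112, 1211, 0]) cube([73, 73, 432]);
translate([287, 157, 157]) cube([1825, 34, 197]);
translate([287, 1250, 157]) cube([1825, 34, 197]);
translate([214, 230, 157]) cube([34, 981, 197]);
translate([2151, 230, 157]) cube([34, 981, 197]);
translate([385, 157, 354]) cube([74, 1127, 21]);
translate([557, 157, 354]) cube([74, 1127, 21]);
translate([729, 157, 354]) cube([74, 1127, 21]);
translate([901, 157, 354]) cube([74, 1127, 21]);
translate([1073, 157, 354]) cube([74, 1127, 21]);
translate([1245, 157, 354]) cube([74, 1127, 21]);
translate([1417, 157, 354]) cube([74, 1127, 21]);
translate([1589, 157, 354]) cube([74, 1127, 21]);
translate([1761, 157, 354]) cube([74, 1127, 21]);
translate([1933, 157, 354]) cube([74, 1127, 21]);


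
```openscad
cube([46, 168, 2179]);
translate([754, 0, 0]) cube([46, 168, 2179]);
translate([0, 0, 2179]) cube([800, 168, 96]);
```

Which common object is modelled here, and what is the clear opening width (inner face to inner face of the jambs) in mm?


A door frame. The clear opening width is 708 mm.

Two 2179 mm tall posts with a header on top — a door frame. The left jamb is 46 mm wide at x = 0; the right jamb starts at x = 754. The clear opening is 754 − 46 = 708 mm.


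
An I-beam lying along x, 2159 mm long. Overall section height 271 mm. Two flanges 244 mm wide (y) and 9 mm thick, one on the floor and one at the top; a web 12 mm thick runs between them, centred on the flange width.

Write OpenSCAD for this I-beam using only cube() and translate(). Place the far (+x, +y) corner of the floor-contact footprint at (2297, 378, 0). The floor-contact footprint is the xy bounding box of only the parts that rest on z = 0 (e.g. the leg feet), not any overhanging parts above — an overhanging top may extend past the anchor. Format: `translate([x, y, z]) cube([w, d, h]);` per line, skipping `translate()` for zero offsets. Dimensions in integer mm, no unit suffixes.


translate([138, 134, 0]) cube([2159, 244, 9]);
translate([138, 250, 9]) cube([2159, 12, 253]);
translate([138, 134, 262]) cube([2159, 244, 9]);


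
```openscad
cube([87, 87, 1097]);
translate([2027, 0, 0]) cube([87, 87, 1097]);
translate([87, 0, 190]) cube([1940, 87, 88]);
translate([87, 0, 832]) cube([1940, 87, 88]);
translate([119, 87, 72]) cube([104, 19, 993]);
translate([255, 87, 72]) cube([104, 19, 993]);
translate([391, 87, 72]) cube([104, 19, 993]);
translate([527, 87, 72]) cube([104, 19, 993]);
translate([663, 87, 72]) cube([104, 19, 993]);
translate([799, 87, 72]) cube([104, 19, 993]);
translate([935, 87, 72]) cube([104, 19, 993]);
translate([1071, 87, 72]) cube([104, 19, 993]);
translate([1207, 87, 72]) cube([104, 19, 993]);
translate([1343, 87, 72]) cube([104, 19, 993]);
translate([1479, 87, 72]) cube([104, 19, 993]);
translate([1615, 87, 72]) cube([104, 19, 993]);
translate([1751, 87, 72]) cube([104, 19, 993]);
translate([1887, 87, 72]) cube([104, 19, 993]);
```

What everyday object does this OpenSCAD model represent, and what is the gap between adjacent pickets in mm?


A fence section. The picket gap is 32 mm.

Two posts, two rails, 14 pickets — a fence section. Span 1940 mm holds 14 pickets of 104 mm with 15 equal gaps: ⌊(1940 − 14·104) / 15⌋ = 32 mm.


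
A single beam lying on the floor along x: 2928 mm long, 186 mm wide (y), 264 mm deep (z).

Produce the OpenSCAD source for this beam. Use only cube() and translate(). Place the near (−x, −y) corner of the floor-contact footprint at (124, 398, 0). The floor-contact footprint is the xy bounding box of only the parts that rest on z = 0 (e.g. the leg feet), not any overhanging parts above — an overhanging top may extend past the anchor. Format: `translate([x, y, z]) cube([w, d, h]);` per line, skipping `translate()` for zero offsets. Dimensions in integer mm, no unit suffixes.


translate([124, 398, 0]) cube([2928, 186, 264]);


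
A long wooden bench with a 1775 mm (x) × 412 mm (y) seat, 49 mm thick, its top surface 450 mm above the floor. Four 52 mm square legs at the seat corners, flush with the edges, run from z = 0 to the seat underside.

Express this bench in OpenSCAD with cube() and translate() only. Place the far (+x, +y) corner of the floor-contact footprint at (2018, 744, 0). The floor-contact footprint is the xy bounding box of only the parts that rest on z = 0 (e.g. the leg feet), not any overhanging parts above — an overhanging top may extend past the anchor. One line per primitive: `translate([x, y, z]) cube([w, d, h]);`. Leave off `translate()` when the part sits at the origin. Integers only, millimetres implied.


translate([243, 332, 401]) cube([1775, 412, 49]);
translate([243, 332, 0]) cube([52, 52, 401]);
translate([243, 692, 0]) cube([52, 52, 401]);
translate([1966, 332, 0]) cube([52, 52, 401]);
translate([1966, 692, 0]) cube([52, 52, 401]);


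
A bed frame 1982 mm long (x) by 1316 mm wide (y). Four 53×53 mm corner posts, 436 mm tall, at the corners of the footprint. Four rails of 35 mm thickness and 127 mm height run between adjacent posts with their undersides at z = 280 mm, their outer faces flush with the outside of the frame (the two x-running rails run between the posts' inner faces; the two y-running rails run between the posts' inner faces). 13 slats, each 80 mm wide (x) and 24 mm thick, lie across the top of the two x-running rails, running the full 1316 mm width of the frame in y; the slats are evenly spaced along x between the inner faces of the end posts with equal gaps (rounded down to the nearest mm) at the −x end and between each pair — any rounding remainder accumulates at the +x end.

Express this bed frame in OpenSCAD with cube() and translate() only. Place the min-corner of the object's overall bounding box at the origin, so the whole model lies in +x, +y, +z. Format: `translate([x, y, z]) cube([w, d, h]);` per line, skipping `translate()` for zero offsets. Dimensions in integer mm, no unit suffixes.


// slat z = rail_z + rail_h = 280 + 127 = 407
// slat gap = ⌊(1876 − 13·80) / 14⌋ = 59
cube([53, 53, 436]);
translate([0, 1263, 0]) cube([53, 53, 436]);
translate([1929, 0, 0]) cube([53, 53, 436]);
translate([1929, 1263, 0]) cube([53, 53, 436]);
translate([53, 0, 280]) cube([1876, 35, 127]);
translate([53, 1281, 280]) cube([1876, 35, 127]);
translate([0, 53, 280]) cube([35, 1210, 127]);
translate([1947, 53, 280]) cube([35, 1210, 127]);
translate([112, 0, 407]) cube([80, 1316, 24]);
translate([251, 0, 407]) cube([80, 1316, 24]);
translate([390, 0, 407]) cube([80, 1316, 24]);
translate([529, 0, 407]) cube([80, 1316, 24]);
translate([668, 0, 407]) cube([80, 1316, 24]);
translate([807, 0, 407]) cube([80, 1316, 24]);
translate([946, 0, 407]) cube([80, 1316, 24]);
translate([1085, 0, 407]) cube([80, 1316, 24]);
translate([1224, 0, 407]) cube([80, 1316, 24]);
translate([1363, 0, 407]) cube([80, 1316, 24]);
translate([1502, 0, 407]) cube([80, 1316, 24]);
translate([1641, 0, 407]) cube([80, 1316, 24]);
translate([1780, 0, 407]) cube([80, 1316, 24]);


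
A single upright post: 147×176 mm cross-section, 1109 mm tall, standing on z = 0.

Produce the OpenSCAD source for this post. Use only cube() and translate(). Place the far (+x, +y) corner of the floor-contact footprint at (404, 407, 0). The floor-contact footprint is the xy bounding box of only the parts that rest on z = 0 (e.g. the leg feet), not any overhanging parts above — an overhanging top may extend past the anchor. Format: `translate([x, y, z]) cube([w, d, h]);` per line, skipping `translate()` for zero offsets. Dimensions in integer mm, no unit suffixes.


translate([257, 231, 0]) cube([147, 176, 1109]);


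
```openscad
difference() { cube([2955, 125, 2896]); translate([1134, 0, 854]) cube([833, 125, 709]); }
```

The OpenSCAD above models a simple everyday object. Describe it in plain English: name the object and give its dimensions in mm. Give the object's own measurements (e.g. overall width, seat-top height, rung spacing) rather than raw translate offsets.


A wall 2955 mm long (x), 125 mm thick (y), 2896 mm tall, with a rectangular window opening cut through it. The opening is 833 mm wide and 709 mm tall; its sill is at z = 854 mm and its near (−x) edge is 1134 mm from the wall's −x end. The opening passes through the full wall thickness.


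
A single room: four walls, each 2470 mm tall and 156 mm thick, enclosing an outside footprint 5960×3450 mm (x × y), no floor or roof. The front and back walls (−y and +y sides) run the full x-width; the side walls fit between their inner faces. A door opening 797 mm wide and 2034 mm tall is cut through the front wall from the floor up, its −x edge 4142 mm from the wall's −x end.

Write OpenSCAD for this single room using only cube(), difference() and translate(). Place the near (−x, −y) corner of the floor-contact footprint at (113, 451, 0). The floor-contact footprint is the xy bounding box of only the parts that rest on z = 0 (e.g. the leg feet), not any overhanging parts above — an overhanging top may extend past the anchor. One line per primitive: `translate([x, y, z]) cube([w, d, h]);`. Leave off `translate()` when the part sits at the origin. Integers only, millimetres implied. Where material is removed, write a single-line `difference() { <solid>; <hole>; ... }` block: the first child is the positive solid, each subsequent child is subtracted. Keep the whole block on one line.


difference() { translate([113, 451, 0]) cube([5960, 156, 2470]); translate([4255, 451, 0]) cube([797, 156, 2034]); }
translate([113, 3745, 0]) cube([5960, 156, 2470]);
translate([113, 607, 0]) cube([156, 3138, 2470]);
translate([5917, 607, 0]) cube([156, 3138, 2470]);


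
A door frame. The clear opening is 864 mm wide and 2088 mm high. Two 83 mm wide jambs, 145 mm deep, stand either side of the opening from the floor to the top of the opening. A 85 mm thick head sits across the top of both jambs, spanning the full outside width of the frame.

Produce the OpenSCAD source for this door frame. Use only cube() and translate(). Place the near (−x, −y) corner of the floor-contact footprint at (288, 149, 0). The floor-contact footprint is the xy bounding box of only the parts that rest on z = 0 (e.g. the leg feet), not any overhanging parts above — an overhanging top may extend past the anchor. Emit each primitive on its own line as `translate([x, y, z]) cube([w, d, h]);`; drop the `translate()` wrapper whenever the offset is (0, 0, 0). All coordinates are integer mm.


translate([288, 149, 0]) cube([83, 145, 2088]);
translate([1235, 149, 0]) cube([83, 145, 2088]);
translate([288, 149, 2088]) cube([1030, 145, 85]);


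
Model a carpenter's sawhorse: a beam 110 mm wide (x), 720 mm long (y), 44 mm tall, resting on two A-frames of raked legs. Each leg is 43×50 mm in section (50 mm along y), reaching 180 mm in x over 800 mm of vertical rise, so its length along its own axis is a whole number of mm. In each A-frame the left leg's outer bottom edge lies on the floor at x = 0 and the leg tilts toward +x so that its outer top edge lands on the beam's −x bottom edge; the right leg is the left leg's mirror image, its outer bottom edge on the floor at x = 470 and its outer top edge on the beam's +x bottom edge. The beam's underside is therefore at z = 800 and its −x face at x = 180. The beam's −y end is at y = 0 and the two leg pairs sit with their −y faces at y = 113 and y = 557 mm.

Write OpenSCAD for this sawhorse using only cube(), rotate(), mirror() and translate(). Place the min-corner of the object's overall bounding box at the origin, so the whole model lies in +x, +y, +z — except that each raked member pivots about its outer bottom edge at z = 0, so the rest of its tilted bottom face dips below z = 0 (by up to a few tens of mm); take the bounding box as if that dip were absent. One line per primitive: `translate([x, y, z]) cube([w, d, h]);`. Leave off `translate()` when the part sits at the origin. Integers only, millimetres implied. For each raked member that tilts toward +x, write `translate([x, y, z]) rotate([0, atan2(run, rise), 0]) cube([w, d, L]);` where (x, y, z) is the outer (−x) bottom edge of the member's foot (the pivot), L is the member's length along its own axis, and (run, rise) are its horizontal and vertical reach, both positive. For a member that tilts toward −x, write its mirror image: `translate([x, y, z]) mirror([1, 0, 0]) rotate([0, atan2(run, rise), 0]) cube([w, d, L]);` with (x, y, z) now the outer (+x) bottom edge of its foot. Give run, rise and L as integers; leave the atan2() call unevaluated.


translate([180, 0, 800]) cube([110, 720, 44]);
translate([0, 113, 0]) rotate([0, atan2(180, 800), 0]) cube([43, 50, 820]);
translate([470, 113, 0]) mirror([1, 0, 0]) rotate([0, atan2(180, 800), 0]) cube([43, 50, 820]);
translate([0, 557, 0]) rotate([0, atan2(180, 800), 0]) cube([43, 50, 820]);
translate([470, 557, 0]) mirror([1, 0, 0]) rotate([0, atan2(180, 800), 0]) cube([43, 50, 820]);


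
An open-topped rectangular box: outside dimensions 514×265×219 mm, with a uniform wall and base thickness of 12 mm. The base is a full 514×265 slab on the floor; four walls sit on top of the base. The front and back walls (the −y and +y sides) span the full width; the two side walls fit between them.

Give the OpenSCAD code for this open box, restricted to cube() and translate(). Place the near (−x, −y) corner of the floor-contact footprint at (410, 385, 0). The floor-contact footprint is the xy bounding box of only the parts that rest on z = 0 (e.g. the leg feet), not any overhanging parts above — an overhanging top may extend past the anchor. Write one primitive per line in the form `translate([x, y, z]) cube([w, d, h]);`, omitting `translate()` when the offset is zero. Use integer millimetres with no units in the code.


translate([410, 385, 0]) cube([514, 265, 12]);
translate([410, 385, 12]) cube([514, 12, 207]);
translate([410, 638, 12]) cube([514, 12, 207]);
translate([410, 397, 12]) cube([12, 241, 207]);
translate([912, 397, 12]) cube([12, 241, 207]);


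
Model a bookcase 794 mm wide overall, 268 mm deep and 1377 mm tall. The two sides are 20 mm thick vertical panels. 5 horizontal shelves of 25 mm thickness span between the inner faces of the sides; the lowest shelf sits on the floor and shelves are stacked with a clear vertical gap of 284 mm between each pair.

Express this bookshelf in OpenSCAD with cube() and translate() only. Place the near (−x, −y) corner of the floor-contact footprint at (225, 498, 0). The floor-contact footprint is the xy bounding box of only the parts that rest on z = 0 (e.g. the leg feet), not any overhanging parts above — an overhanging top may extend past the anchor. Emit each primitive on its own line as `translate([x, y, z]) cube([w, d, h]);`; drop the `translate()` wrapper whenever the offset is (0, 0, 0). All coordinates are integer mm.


translate([225, 498, 0]) cube([20, 268, 1377]);
translate([999, 498, 0]) cube([20, 268, 1377]);
translate([245, 498, 0]) cube([754, 268, 25]);
translate([245, 498, 309]) cube([754, 268, 25]);
translate([245, 498, 618]) cube([754, 268, 25]);
translate([245, 498, 927]) cube([754, 268, 25]);
translate([245, 498, 1236]) cube([754, 268, 25]);


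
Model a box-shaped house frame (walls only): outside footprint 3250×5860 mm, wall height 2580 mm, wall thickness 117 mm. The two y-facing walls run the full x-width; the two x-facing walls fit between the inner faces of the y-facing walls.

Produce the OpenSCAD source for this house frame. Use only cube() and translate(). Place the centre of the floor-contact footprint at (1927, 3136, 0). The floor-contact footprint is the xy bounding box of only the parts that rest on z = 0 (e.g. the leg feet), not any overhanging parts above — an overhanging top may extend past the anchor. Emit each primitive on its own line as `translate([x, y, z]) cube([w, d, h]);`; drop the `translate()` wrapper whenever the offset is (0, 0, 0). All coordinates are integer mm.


translate([302, 206, 0]) cube([3250, 117, 2580]);
translate([302, 5949, 0]) cube([3250, 117, 2580]);
translate([302, 323, 0]) cube([117, 5626, 2580]);
translate([3435, 323, 0]) cube([117, 5626, 2580]);


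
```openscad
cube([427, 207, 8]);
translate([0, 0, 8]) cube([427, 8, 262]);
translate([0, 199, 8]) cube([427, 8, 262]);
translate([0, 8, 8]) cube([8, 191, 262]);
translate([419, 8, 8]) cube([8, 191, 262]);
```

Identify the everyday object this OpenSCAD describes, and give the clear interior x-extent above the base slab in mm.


An open box. The internal width is 411 mm.

A 427×207 base slab with four walls standing on it — an open box. The base is 427 mm wide and the walls are 8 mm thick, so the internal width is 427 − 2 × 8 = 411 mm.


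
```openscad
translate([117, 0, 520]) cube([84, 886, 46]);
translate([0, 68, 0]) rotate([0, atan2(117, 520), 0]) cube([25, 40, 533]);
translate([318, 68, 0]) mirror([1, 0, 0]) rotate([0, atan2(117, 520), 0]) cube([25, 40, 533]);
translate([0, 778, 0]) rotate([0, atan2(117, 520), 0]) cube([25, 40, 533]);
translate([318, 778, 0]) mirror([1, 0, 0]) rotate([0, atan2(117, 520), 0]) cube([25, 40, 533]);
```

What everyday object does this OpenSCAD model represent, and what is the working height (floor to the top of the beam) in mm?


A sawhorse. The overall height is 566 mm.

A beam across two mirrored pairs of raked legs — a sawhorse. The beam's underside is at z = 520 (matching the legs' vertical rise in atan2(117, 520)) and the beam is 46 mm tall, so its top is at 520 + 46 = 566 mm. The raked legs top out at the beam's underside, so that is the highest point.


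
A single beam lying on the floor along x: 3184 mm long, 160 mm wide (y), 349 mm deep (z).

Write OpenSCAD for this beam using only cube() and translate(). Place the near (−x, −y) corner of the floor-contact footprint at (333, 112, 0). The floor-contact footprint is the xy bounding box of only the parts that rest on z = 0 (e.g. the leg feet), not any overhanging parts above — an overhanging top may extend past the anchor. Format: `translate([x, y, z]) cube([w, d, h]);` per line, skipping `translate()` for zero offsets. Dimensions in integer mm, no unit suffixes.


translate([333, 112, 0]) cube([3184, 160, 349]);


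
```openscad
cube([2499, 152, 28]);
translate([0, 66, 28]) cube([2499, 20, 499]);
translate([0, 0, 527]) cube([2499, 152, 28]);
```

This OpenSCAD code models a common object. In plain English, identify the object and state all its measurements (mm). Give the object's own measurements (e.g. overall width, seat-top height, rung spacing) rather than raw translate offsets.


An I-beam lying along x, 2499 mm long. Overall section height 555 mm. Two flanges 152 mm wide (y) and 28 mm thick, one on the floor and one at the top; a web 20 mm thick runs between them, centred on the flange width.


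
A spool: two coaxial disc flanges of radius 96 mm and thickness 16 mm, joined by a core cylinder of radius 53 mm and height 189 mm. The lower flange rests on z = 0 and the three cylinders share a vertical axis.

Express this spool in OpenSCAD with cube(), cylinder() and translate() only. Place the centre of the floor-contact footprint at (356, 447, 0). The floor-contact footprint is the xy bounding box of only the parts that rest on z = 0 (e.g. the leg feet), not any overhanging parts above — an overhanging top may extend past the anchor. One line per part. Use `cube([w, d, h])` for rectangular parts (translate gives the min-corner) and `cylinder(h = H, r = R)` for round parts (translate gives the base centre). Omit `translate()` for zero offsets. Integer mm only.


translate([356, 447, 0]) cylinder(h = 16, r = 96);
translate([356, 447, 16]) cylinder(h = 189, r = 53);
translate([356, 447, 205]) cylinder(h = 16, r = 96);


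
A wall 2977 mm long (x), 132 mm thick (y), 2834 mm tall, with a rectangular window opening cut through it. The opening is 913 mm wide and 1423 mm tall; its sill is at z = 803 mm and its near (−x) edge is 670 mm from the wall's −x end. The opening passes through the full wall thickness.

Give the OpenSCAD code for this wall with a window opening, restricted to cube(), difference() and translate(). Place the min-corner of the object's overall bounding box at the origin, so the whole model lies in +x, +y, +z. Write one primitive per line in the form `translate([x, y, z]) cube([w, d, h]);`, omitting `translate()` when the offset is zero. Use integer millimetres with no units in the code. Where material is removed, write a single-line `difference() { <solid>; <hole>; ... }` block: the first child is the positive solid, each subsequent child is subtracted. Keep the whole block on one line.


difference() { cube([2977, 132, 2834]); translate([670, 0, 803]) cube([913, 132, 1423]); }
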